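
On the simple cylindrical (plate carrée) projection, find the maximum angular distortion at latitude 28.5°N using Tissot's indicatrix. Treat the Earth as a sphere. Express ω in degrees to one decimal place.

Plate carrée maps x = Rλ, y = Rφ. The meridian scale is h = 1 and the parallel scale is k = 1/cos φ = sec φ.
At 28.5°: h = 1.000, k = 1.138; principal scales a = 1.138, b = 1.000.
sin(ω/2) = (a − b)/(a + b) = 0.1379/2.138 = 0.06450, so ω = 2 arcsin(0.06450) ≈ 7.4°.

7.4°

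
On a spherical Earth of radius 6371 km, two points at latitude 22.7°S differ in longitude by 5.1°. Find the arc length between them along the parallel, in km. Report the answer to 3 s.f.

523 km

Arc length along a parallel = R cos φ · Δλ (with Δλ in radians).
= 6371 × cos 22.7° × (5.1° × π/180) = 6371 × 0.9225 × 0.08901 ≈ 523 km.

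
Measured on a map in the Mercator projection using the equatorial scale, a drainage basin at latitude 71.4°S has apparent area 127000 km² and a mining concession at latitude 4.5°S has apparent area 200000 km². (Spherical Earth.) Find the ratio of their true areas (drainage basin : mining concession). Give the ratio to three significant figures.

0.0650

On Mercator the areal scale is sec²φ, so true area = apparent × cos²φ.
True area of drainage basin: 127000 × cos²(71.4°) = 127000 × 0.1017 = 12920 km².
True area of mining concession: 200000 × cos²(4.5°) = 200000 × 0.9938 = 198800 km².
Ratio = 12920 / 198800 ≈ 0.0650.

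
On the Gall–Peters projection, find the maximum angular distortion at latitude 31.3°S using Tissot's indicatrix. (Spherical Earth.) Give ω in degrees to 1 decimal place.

21.6°

The Gall–Peters projection is cylindrical equal-area with φ₀ = 45°. Cylindrical equal-area (φ₀ = 45°): h = cos φ / cos 45° along meridians, k = cos 45° / cos φ along parallels; h·k = 1.
At 31.3°: h = 1.208, k = 0.8275; principal scales a = 1.208, b = 0.8275.
sin(ω/2) = (a − b)/(a + b) = 0.3808/2.036 = 0.1871, so ω = 2 arcsin(0.1871) ≈ 21.6°.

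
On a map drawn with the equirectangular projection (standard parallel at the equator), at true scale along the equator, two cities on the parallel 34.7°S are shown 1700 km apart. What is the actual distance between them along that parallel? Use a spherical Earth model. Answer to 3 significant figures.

1400 km

For the equirectangular projection with φ₀ = 0 (plate carrée), h = 1 along meridians and k = sec φ along parallels.
Along the parallel at 34.7°, map distances are exaggerated by k = sec 34.7° = 1.216.
True distance = 1700 / 1.216 = 1700 × cos 34.7° ≈ 1400 km.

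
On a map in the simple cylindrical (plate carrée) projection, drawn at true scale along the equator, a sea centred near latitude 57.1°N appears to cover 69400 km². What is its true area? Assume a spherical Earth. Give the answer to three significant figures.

37700 km²

In the plate carrée (x = Rλ, y = Rφ), meridians are true-scale (h = 1) and parallels are stretched by k = sec φ.
Areal scale = h·k = 1 × sec φ; at 57.1°, h = 1.000, k = 1.841, so h·k = 1.841.
True area = apparent / (areal scale) = 69400 / 1.841 ≈ 37700 km².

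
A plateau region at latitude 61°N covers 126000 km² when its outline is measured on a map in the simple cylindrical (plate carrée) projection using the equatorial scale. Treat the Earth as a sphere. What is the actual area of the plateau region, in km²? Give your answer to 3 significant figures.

61100 km²

In the plate carrée (x = Rλ, y = Rφ), meridians are true-scale (h = 1) and parallels are stretched by k = sec φ.
Areal scale = h·k = 1 × sec φ; at 61°, h = 1.000, k = 2.063, so h·k = 2.063.
True area = apparent / (areal scale) = 126000 / 2.063 ≈ 61100 km².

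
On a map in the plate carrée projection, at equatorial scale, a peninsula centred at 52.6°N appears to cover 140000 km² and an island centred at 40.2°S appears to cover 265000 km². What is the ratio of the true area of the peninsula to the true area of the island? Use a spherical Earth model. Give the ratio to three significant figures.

0.420

Plate carrée has h = 1 and k = sec φ, giving areal scale sec φ; true area = (apparent area) · cos φ.
True area of peninsula: 140000 × cos(52.6°) = 140000 × 0.6074 = 85030 km².
True area of island: 265000 × cos(40.2°) = 265000 × 0.7638 = 202400 km².
Ratio = 85030 / 202400 ≈ 0.420.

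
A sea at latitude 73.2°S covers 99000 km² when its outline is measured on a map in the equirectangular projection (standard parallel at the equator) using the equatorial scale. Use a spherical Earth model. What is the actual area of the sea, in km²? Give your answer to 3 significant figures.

For the equirectangular projection with φ₀ = 0 (plate carrée), h = 1 along meridians and k = sec φ along parallels.
Areal scale = h·k = 1 × sec φ; at 73.2°, h = 1.000, k = 3.460, so h·k = 3.460.
True area = apparent / (areal scale) = 99000 / 3.460 ≈ 28600 km².

28600 km²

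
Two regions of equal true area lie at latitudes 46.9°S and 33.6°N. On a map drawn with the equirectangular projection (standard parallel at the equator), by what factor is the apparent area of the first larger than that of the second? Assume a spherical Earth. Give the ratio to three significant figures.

In the plate carrée (x = Rλ, y = Rφ), meridians are true-scale (h = 1) and parallels are stretched by k = sec φ.
Areal scale at 46.9°: h·k = 1.000 × 1.464 = 1.464.
Areal scale at 33.6°: h·k = 1.000 × 1.201 = 1.201.
Ratio = 1.464/1.201 ≈ 1.22.

1.22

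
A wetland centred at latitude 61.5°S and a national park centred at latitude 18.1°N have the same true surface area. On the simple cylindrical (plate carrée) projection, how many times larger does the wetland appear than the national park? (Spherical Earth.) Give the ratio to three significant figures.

1.99

For the equirectangular projection with φ₀ = 0 (plate carrée), h = 1 along meridians and k = sec φ along parallels.
Areal scale at 61.5°: h·k = 1.000 × 2.096 = 2.096.
Areal scale at 18.1°: h·k = 1.000 × 1.052 = 1.052.
Ratio = 2.096/1.052 ≈ 1.99.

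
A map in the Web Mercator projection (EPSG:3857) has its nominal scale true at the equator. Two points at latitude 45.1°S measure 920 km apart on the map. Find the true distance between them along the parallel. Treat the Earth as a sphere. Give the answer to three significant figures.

649 km

The Mercator projection is conformal; its linear scale factor is the same in every direction and equals sec φ = 1/cos φ.
Along the parallel at 45.1°, map distances are exaggerated by k = sec 45.1° = 1.417.
True distance = 920 / 1.417 = 920 × cos 45.1° ≈ 649 km.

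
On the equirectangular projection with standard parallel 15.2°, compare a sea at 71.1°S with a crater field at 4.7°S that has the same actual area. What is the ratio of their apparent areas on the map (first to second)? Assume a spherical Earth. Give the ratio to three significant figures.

The equidistant cylindrical projection with φ₀ = 15.2° has h = 1 (meridians true) and k = cos φ₀ / cos φ along parallels.
Areal scale at 71.1°: h·k = 1.000 × 2.979 = 2.979.
Areal scale at 4.7°: h·k = 1.000 × 0.9683 = 0.9683.
Ratio = 2.979/0.9683 ≈ 3.08.

3.08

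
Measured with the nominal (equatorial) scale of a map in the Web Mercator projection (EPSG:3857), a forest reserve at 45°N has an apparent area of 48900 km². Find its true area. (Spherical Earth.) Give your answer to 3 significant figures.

Mercator is conformal, so the point scale is isotropic: h = k = sec φ = 1/cos φ.
Areal scale = k² = sec²φ = 1/cos²(45°) = 1/0.7071² = 2.000.
True area = apparent / (areal scale) = 48900 / 2.000 ≈ 24500 km².

24500 km²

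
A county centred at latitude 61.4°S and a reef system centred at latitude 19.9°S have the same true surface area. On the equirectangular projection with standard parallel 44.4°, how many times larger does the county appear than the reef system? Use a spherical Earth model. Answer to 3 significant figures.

In the equirectangular projection with standard parallel φ₀ = 44.4° (x = Rλ cos φ₀, y = Rφ), meridians are true-scale (h = 1) and the parallel scale is k = cos φ₀ / cos φ.
Areal scale at 61.4°: h·k = 1.000 × 1.493 = 1.493.
Areal scale at 19.9°: h·k = 1.000 × 0.7598 = 0.7598.
Ratio = 1.493/0.7598 ≈ 1.96.

1.96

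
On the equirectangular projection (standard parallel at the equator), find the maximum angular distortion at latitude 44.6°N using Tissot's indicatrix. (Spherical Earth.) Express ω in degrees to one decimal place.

19.4°

Plate carrée maps x = Rλ, y = Rφ. The meridian scale is h = 1 and the parallel scale is k = 1/cos φ = sec φ.
At 44.6°: h = 1.000, k = 1.404; principal scales a = 1.404, b = 1.000.
sin(ω/2) = (a − b)/(a + b) = 0.4044/2.404 = 0.1682, so ω = 2 arcsin(0.1682) ≈ 19.4°.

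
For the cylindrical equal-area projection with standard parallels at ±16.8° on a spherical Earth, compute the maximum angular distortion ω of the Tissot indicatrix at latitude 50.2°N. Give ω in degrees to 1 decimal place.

44.9°

For cylindrical equal-area with standard parallel φ₀, h = cos φ / cos φ₀ and k = cos φ₀ / cos φ, so h·k = 1.
At 50.2°: h = 0.6686, k = 1.496; principal scales a = 1.496, b = 0.6686.
sin(ω/2) = (a − b)/(a + b) = 0.8269/2.164 = 0.3821, so ω = 2 arcsin(0.3821) ≈ 44.9°.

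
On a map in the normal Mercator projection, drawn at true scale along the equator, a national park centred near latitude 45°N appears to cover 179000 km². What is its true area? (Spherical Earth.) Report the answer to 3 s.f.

For Mercator, h = k = sec φ (a conformal cylindrical projection has a single point scale, 1/cos φ).
Areal scale = k² = sec²φ = 1/cos²(45°) = 1/0.7071² = 2.000.
True area = apparent / (areal scale) = 179000 / 2.000 ≈ 89500 km².

89500 km²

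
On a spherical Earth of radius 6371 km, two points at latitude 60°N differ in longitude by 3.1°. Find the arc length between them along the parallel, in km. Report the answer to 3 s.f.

Arc length along a parallel = R cos φ · Δλ (with Δλ in radians).
= 6371 × cos 60° × (3.1° × π/180) = 6371 × 0.5000 × 0.05411 ≈ 172 km.

172 km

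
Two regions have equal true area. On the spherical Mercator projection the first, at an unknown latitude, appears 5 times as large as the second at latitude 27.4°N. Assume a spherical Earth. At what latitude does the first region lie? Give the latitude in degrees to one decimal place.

66.6°

Mercator areal scale is sec²φ, so apparent-area ratio = sec²φ₁ / sec²φ₂ = cos²φ₂ / cos²φ₁.
cos²φ₂ / cos²φ₁ = 5  ⇒  cos φ₁ = cos 27.4° / √5 = 0.8878/2.236 = 0.3970.
φ₁ = arccos(0.3970) ≈ 66.6°.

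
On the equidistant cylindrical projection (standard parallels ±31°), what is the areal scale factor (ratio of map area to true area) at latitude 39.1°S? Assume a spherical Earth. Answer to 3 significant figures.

1.10

With standard parallel φ₀ = 31°, the equirectangular projection gives x = Rλ cos φ₀, y = Rφ, so h = 1 and k = cos 31° / cos φ.
Areal scale = h·k = 1 × cos φ₀ / cos φ; at 39.1°, h = 1.000, k = 1.105, so h·k = 1.105.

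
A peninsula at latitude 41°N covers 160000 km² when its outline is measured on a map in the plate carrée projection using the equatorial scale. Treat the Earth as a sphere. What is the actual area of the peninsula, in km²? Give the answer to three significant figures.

121000 km²

Plate carrée maps x = Rλ, y = Rφ. The meridian scale is h = 1 and the parallel scale is k = 1/cos φ = sec φ.
Areal scale = h·k = 1 × sec φ; at 41°, h = 1.000, k = 1.325, so h·k = 1.325.
True area = apparent / (areal scale) = 160000 / 1.325 ≈ 121000 km².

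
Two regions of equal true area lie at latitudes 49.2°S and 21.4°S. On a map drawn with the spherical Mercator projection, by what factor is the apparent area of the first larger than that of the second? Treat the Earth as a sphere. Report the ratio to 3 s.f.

Mercator is conformal with k = sec φ, so areal scale = k² = sec²φ.
At 49.2°: sec²(49.2°) = 1/0.6534² = 2.342.
At 21.4°: sec²(21.4°) = 1/0.9311² = 1.154.
Ratio = 2.342/1.154 = cos²(21.4°)/cos²(49.2°) ≈ 2.03.

2.03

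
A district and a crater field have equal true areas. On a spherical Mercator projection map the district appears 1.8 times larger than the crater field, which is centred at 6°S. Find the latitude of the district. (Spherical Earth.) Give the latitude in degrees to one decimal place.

42.2°

On Mercator, (apparent₁)/(apparent₂) = sec²φ₁ / sec²φ₂ when true areas are equal.
cos²φ₂ / cos²φ₁ = 1.8  ⇒  cos φ₁ = cos 6° / √1.8 = 0.9945/1.342 = 0.7413.
φ₁ = arccos(0.7413) ≈ 42.2°.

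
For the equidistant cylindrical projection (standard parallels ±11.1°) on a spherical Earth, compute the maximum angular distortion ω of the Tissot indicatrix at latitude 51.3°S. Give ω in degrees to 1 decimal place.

25.6°

The equidistant cylindrical projection with φ₀ = 11.1° has h = 1 (meridians true) and k = cos φ₀ / cos φ along parallels.
At 51.3°: h = 1.000, k = 1.569; principal scales a = 1.569, b = 1.000.
sin(ω/2) = (a − b)/(a + b) = 0.5695/2.569 = 0.2216, so ω = 2 arcsin(0.2216) ≈ 25.6°.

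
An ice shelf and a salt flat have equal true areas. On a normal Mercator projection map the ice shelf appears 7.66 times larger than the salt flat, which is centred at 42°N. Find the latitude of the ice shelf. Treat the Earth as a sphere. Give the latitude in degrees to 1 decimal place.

74.4°

On Mercator, (apparent₁)/(apparent₂) = sec²φ₁ / sec²φ₂ when true areas are equal.
cos²φ₂ / cos²φ₁ = 7.66  ⇒  cos φ₁ = cos 42° / √7.66 = 0.7431/2.768 = 0.2685.
φ₁ = arccos(0.2685) ≈ 74.4°.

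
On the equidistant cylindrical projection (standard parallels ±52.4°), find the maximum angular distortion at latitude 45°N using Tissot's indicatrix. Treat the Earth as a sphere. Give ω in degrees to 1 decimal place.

8.4°

With standard parallel φ₀ = 52.4°, the equirectangular projection gives x = Rλ cos φ₀, y = Rφ, so h = 1 and k = cos 52.4° / cos φ.
At 45°: h = 1.000, k = 0.8629; principal scales a = 1.000, b = 0.8629.
sin(ω/2) = (a − b)/(a + b) = 0.1371/1.863 = 0.07361, so ω = 2 arcsin(0.07361) ≈ 8.4°.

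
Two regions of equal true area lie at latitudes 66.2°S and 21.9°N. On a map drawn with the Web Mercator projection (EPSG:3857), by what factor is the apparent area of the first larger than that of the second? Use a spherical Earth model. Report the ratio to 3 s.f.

5.29

Mercator is conformal with k = sec φ, so areal scale = k² = sec²φ.
At 66.2°: sec²(66.2°) = 1/0.4035² = 6.141.
At 21.9°: sec²(21.9°) = 1/0.9278² = 1.162.
Ratio = 6.141/1.162 = cos²(21.9°)/cos²(66.2°) ≈ 5.29.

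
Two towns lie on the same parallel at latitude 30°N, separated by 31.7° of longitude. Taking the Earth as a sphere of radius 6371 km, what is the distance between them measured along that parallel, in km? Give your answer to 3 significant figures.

Arc length along a parallel = R cos φ · Δλ (with Δλ in radians).
= 6371 × cos 30° × (31.7° × π/180) = 6371 × 0.8660 × 0.5533 ≈ 3050 km.

3050 km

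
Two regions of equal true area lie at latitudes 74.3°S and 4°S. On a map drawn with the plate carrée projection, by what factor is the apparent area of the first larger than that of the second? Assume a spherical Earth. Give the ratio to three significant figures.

Plate carrée maps x = Rλ, y = Rφ. The meridian scale is h = 1 and the parallel scale is k = 1/cos φ = sec φ.
Areal scale at 74.3°: h·k = 1.000 × 3.695 = 3.695.
Areal scale at 4°: h·k = 1.000 × 1.002 = 1.002.
Ratio = 3.695/1.002 ≈ 3.69.

3.69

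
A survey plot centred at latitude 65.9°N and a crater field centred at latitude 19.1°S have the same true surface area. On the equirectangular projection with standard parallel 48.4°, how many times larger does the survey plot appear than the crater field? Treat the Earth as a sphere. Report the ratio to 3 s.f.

The equidistant cylindrical projection with φ₀ = 48.4° has h = 1 (meridians true) and k = cos φ₀ / cos φ along parallels.
Areal scale at 65.9°: h·k = 1.000 × 1.626 = 1.626.
Areal scale at 19.1°: h·k = 1.000 × 0.7026 = 0.7026.
Ratio = 1.626/0.7026 ≈ 2.31.

2.31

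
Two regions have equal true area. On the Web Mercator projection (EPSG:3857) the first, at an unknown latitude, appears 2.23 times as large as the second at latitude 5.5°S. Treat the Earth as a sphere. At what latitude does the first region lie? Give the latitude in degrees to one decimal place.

48.2°

On Mercator, (apparent₁)/(apparent₂) = sec²φ₁ / sec²φ₂ when true areas are equal.
cos²φ₂ / cos²φ₁ = 2.23  ⇒  cos φ₁ = cos 5.5° / √2.23 = 0.9954/1.493 = 0.6666.
φ₁ = arccos(0.6666) ≈ 48.2°.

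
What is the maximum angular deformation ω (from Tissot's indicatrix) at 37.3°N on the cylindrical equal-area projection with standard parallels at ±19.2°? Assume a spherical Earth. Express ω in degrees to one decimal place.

Cylindrical equal-area (φ₀ = 19.2°): h = cos φ / cos 19.2° along meridians, k = cos 19.2° / cos φ along parallels; h·k = 1.
At 37.3°: h = 0.8423, k = 1.187; principal scales a = 1.187, b = 0.8423.
sin(ω/2) = (a − b)/(a + b) = 0.3449/2.030 = 0.1699, so ω = 2 arcsin(0.1699) ≈ 19.6°.

19.6°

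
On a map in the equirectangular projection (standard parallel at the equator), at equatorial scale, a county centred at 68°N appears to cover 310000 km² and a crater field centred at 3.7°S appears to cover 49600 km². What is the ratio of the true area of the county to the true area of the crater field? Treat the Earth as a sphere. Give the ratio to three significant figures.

Plate carrée has h = 1 and k = sec φ, giving areal scale sec φ; true area = (apparent area) · cos φ.
True area of county: 310000 × cos(68°) = 310000 × 0.3746 = 116100 km².
True area of crater field: 49600 × cos(3.7°) = 49600 × 0.9979 = 49500 km².
Ratio = 116100 / 49500 ≈ 2.35.

2.35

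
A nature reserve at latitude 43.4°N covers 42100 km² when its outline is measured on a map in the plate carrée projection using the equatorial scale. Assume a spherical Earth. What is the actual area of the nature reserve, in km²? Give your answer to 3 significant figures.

For the equirectangular projection with φ₀ = 0 (plate carrée), h = 1 along meridians and k = sec φ along parallels.
Areal scale = h·k = 1 × sec φ; at 43.4°, h = 1.000, k = 1.376, so h·k = 1.376.
True area = apparent / (areal scale) = 42100 / 1.376 ≈ 30600 km².

30600 km²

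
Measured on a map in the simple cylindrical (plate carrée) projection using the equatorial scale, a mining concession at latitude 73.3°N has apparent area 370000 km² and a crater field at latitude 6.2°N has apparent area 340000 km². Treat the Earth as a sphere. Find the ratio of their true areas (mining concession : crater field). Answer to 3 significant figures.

0.315

Plate carrée has h = 1 and k = sec φ, giving areal scale sec φ; true area = (apparent area) · cos φ.
True area of mining concession: 370000 × cos(73.3°) = 370000 × 0.2874 = 106300 km².
True area of crater field: 340000 × cos(6.2°) = 340000 × 0.9942 = 338000 km².
Ratio = 106300 / 338000 ≈ 0.315.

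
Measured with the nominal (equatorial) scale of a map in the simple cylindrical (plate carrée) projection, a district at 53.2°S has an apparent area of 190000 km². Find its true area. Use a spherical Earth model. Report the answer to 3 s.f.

114000 km²

For the equirectangular projection with φ₀ = 0 (plate carrée), h = 1 along meridians and k = sec φ along parallels.
Areal scale = h·k = 1 × sec φ; at 53.2°, h = 1.000, k = 1.669, so h·k = 1.669.
True area = apparent / (areal scale) = 190000 / 1.669 ≈ 114000 km².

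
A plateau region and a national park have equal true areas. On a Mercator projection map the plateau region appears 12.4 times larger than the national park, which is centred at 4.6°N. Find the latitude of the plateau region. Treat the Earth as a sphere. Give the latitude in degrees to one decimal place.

73.6°

Mercator areal scale is sec²φ, so apparent-area ratio = sec²φ₁ / sec²φ₂ = cos²φ₂ / cos²φ₁.
cos²φ₂ / cos²φ₁ = 12.4  ⇒  cos φ₁ = cos 4.6° / √12.4 = 0.9968/3.521 = 0.2831.
φ₁ = arccos(0.2831) ≈ 73.6°.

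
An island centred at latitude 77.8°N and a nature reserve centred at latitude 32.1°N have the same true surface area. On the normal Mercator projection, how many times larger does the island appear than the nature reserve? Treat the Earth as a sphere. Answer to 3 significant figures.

Mercator areal scale is sec²φ.
At 77.8°: sec²(77.8°) = 1/0.2113² = 22.39.
At 32.1°: sec²(32.1°) = 1/0.8471² = 1.394.
Ratio = 22.39/1.394 = cos²(32.1°)/cos²(77.8°) ≈ 16.1.

16.1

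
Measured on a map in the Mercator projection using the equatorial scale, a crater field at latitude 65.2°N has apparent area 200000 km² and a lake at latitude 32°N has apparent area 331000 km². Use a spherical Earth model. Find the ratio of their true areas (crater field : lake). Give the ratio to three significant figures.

On Mercator the areal scale is sec²φ, so true area = apparent × cos²φ.
True area of crater field: 200000 × cos²(65.2°) = 200000 × 0.1759 = 35190 km².
True area of lake: 331000 × cos²(32°) = 331000 × 0.7192 = 238100 km².
Ratio = 35190 / 238100 ≈ 0.148.

0.148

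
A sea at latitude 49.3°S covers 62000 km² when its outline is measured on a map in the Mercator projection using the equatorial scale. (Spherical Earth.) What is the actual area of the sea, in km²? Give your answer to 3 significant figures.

For Mercator, h = k = sec φ (a conformal cylindrical projection has a single point scale, 1/cos φ).
Areal scale = k² = sec²φ = 1/cos²(49.3°) = 1/0.6521² = 2.352.
True area = apparent / (areal scale) = 62000 / 2.352 ≈ 26400 km².

26400 km²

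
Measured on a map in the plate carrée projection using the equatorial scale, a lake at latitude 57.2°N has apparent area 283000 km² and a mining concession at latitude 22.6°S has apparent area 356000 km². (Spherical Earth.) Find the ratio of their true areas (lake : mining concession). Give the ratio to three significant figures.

Plate carrée has h = 1 and k = sec φ, giving areal scale sec φ; true area = (apparent area) · cos φ.
True area of lake: 283000 × cos(57.2°) = 283000 × 0.5417 = 153300 km².
True area of mining concession: 356000 × cos(22.6°) = 356000 × 0.9232 = 328700 km².
Ratio = 153300 / 328700 ≈ 0.466.

0.466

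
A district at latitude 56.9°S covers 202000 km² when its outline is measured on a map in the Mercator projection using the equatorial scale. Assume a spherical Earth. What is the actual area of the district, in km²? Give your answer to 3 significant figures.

Mercator is conformal, so the point scale is isotropic: h = k = sec φ = 1/cos φ.
Areal scale = k² = sec²φ = 1/cos²(56.9°) = 1/0.5461² = 3.353.
True area = apparent / (areal scale) = 202000 / 3.353 ≈ 60200 km².

60200 km²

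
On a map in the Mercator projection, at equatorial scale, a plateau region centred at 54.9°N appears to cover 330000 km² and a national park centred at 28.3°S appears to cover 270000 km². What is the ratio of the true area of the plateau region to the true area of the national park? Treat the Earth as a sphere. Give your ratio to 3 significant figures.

0.521

Since Mercator area scale is 1/cos²φ, the true area equals the apparent area multiplied by cos²φ.
True area of plateau region: 330000 × cos²(54.9°) = 330000 × 0.3306 = 109100 km².
True area of national park: 270000 × cos²(28.3°) = 270000 × 0.7752 = 209300 km².
Ratio = 109100 / 209300 ≈ 0.521.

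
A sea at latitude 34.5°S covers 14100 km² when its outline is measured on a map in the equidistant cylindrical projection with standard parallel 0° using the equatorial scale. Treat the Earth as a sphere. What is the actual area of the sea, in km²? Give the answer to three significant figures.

For the equirectangular projection with φ₀ = 0 (plate carrée), h = 1 along meridians and k = sec φ along parallels.
Areal scale = h·k = 1 × sec φ; at 34.5°, h = 1.000, k = 1.213, so h·k = 1.213.
True area = apparent / (areal scale) = 14100 / 1.213 ≈ 11600 km².

11600 km²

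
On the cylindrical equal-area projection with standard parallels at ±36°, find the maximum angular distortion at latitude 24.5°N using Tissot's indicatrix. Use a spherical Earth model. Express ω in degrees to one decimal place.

13.4°

Cylindrical equal-area (φ₀ = 36°): h = cos φ / cos 36° along meridians, k = cos 36° / cos φ along parallels; h·k = 1.
At 24.5°: h = 1.125, k = 0.8891; principal scales a = 1.125, b = 0.8891.
sin(ω/2) = (a − b)/(a + b) = 0.2357/2.014 = 0.1170, so ω = 2 arcsin(0.1170) ≈ 13.4°.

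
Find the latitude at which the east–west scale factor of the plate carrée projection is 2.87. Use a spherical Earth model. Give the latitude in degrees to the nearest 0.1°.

69.6°

Plate carrée: h = 1, k = sec φ along parallels.
sec φ = 2.87  ⇒  cos φ = 0.3484  ⇒  φ ≈ 69.6°.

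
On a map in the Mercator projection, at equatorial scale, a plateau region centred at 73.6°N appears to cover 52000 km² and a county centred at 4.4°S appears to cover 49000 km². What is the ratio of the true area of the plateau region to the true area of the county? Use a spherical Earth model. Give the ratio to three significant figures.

0.0851

On Mercator the areal scale is sec²φ, so true area = apparent × cos²φ.
True area of plateau region: 52000 × cos²(73.6°) = 52000 × 0.07972 = 4145 km².
True area of county: 49000 × cos²(4.4°) = 49000 × 0.9941 = 48710 km².
Ratio = 4145 / 48710 ≈ 0.0851.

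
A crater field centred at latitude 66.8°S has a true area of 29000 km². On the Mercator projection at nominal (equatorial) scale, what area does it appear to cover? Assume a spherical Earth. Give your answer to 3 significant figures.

187000 km²

The Mercator projection is conformal; its linear scale factor is the same in every direction and equals sec φ = 1/cos φ.
Areal scale = k² = sec²φ = 1/cos²(66.8°) = 1/0.3939² = 6.444.
Apparent area = 29000 × 6.444 ≈ 187000 km².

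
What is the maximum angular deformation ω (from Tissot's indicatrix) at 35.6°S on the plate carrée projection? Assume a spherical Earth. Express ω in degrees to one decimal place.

11.8°

For the equirectangular projection with φ₀ = 0 (plate carrée), h = 1 along meridians and k = sec φ along parallels.
At 35.6°: h = 1.000, k = 1.230; principal scales a = 1.230, b = 1.000.
sin(ω/2) = (a − b)/(a + b) = 0.2299/2.230 = 0.1031, so ω = 2 arcsin(0.1031) ≈ 11.8°.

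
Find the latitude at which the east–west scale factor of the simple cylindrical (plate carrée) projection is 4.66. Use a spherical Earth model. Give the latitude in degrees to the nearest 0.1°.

Plate carrée: h = 1, k = sec φ along parallels.
sec φ = 4.66  ⇒  cos φ = 0.2146  ⇒  φ ≈ 77.6°.

77.6°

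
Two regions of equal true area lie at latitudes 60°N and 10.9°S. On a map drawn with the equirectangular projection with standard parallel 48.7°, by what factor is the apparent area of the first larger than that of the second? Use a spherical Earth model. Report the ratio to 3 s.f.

1.96

The equidistant cylindrical projection with φ₀ = 48.7° has h = 1 (meridians true) and k = cos φ₀ / cos φ along parallels.
Areal scale at 60°: h·k = 1.000 × 1.320 = 1.320.
Areal scale at 10.9°: h·k = 1.000 × 0.6721 = 0.6721.
Ratio = 1.320/0.6721 ≈ 1.96.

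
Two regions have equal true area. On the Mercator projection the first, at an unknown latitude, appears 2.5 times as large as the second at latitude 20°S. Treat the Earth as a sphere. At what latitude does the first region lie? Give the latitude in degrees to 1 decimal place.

53.5°

For equal true areas on Mercator, apparent areas scale as sec²φ, so the ratio is cos²φ₂ / cos²φ₁.
cos²φ₂ / cos²φ₁ = 2.5  ⇒  cos φ₁ = cos 20° / √2.5 = 0.9397/1.581 = 0.5943.
φ₁ = arccos(0.5943) ≈ 53.5°.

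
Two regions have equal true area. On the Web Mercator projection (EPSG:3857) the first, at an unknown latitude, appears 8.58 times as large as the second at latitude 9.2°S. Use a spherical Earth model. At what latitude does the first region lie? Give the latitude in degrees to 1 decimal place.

70.3°

Mercator areal scale is sec²φ, so apparent-area ratio = sec²φ₁ / sec²φ₂ = cos²φ₂ / cos²φ₁.
cos²φ₂ / cos²φ₁ = 8.58  ⇒  cos φ₁ = cos 9.2° / √8.58 = 0.9871/2.929 = 0.3370.
φ₁ = arccos(0.3370) ≈ 70.3°.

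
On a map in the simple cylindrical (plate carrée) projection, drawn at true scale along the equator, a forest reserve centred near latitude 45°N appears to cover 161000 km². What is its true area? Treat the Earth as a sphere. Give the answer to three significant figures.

In the plate carrée (x = Rλ, y = Rφ), meridians are true-scale (h = 1) and parallels are stretched by k = sec φ.
Areal scale = h·k = 1 × sec φ; at 45°, h = 1.000, k = 1.414, so h·k = 1.414.
True area = apparent / (areal scale) = 161000 / 1.414 ≈ 114000 km².

114000 km²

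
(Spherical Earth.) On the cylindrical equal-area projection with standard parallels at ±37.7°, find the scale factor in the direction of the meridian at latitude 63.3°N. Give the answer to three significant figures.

0.568

Cylindrical equal-area (φ₀ = 37.7°): h = cos φ / cos 37.7° along meridians, k = cos 37.7° / cos φ along parallels; h·k = 1.
h = cos 63.3° / cos 37.7° = 0.4493/0.7912 = 0.5679.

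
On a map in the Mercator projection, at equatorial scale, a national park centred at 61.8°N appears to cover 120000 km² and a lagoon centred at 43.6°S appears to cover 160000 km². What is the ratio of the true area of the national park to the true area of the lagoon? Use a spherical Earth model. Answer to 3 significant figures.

0.319

Since Mercator area scale is 1/cos²φ, the true area equals the apparent area multiplied by cos²φ.
True area of national park: 120000 × cos²(61.8°) = 120000 × 0.2233 = 26800 km².
True area of lagoon: 160000 × cos²(43.6°) = 160000 × 0.5244 = 83910 km².
Ratio = 26800 / 83910 ≈ 0.319.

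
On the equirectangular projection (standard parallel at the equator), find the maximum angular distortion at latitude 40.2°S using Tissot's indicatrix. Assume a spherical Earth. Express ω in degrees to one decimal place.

15.4°

In the plate carrée (x = Rλ, y = Rφ), meridians are true-scale (h = 1) and parallels are stretched by k = sec φ.
At 40.2°: h = 1.000, k = 1.309; principal scales a = 1.309, b = 1.000.
sin(ω/2) = (a − b)/(a + b) = 0.3093/2.309 = 0.1339, so ω = 2 arcsin(0.1339) ≈ 15.4°.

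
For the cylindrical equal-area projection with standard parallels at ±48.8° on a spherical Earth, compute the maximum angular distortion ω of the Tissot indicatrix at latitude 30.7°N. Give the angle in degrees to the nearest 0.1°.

Cylindrical equal-area (φ₀ = 48.8°): h = cos φ / cos 48.8° along meridians, k = cos 48.8° / cos φ along parallels; h·k = 1.
At 30.7°: h = 1.305, k = 0.7660; principal scales a = 1.305, b = 0.7660.
sin(ω/2) = (a − b)/(a + b) = 0.5393/2.071 = 0.2604, so ω = 2 arcsin(0.2604) ≈ 30.2°.

30.2°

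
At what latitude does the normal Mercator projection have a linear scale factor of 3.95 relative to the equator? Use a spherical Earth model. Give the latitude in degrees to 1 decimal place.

Mercator scale is k = sec φ = 1/cos φ.
1/cos φ = 3.95  ⇒  cos φ = 0.2532  ⇒  φ = arccos(0.2532) ≈ 75.3°.

75.3°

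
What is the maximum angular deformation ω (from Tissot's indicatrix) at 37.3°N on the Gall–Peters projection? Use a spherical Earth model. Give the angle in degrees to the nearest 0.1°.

13.5°

The Gall–Peters projection is cylindrical equal-area with φ₀ = 45°. Cylindrical equal-area (φ₀ = 45°): h = cos φ / cos 45° along meridians, k = cos 45° / cos φ along parallels; h·k = 1.
At 37.3°: h = 1.125, k = 0.8889; principal scales a = 1.125, b = 0.8889.
sin(ω/2) = (a − b)/(a + b) = 0.2361/2.014 = 0.1172, so ω = 2 arcsin(0.1172) ≈ 13.5°.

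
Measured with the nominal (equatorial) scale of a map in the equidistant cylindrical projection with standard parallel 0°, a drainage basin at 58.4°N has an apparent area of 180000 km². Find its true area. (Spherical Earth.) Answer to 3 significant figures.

94300 km²

For the equirectangular projection with φ₀ = 0 (plate carrée), h = 1 along meridians and k = sec φ along parallels.
Areal scale = h·k = 1 × sec φ; at 58.4°, h = 1.000, k = 1.908, so h·k = 1.908.
True area = apparent / (areal scale) = 180000 / 1.908 ≈ 94300 km².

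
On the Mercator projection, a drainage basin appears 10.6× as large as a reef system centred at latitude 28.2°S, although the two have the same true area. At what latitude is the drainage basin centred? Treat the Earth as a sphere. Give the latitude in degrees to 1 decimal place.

On Mercator, (apparent₁)/(apparent₂) = sec²φ₁ / sec²φ₂ when true areas are equal.
cos²φ₂ / cos²φ₁ = 10.6  ⇒  cos φ₁ = cos 28.2° / √10.6 = 0.8813/3.256 = 0.2707.
φ₁ = arccos(0.2707) ≈ 74.3°.

74.3°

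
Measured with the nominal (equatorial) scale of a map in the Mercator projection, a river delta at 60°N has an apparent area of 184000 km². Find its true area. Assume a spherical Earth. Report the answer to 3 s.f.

46000 km²

Mercator is conformal, so the point scale is isotropic: h = k = sec φ = 1/cos φ.
Areal scale = k² = sec²φ = 1/cos²(60°) = 1/0.5000² = 4.000.
True area = apparent / (areal scale) = 184000 / 4.000 ≈ 46000 km².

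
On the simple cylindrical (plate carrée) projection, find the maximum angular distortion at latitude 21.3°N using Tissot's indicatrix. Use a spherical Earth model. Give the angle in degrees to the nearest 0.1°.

4.1°

In the plate carrée (x = Rλ, y = Rφ), meridians are true-scale (h = 1) and parallels are stretched by k = sec φ.
At 21.3°: h = 1.000, k = 1.073; principal scales a = 1.073, b = 1.000.
sin(ω/2) = (a − b)/(a + b) = 0.07332/2.073 = 0.03536, so ω = 2 arcsin(0.03536) ≈ 4.1°.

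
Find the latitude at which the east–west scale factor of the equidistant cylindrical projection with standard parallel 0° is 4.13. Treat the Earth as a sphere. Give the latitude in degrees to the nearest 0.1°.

Plate carrée: h = 1, k = sec φ along parallels.
sec φ = 4.13  ⇒  cos φ = 0.2421  ⇒  φ ≈ 76.0°.

76.0°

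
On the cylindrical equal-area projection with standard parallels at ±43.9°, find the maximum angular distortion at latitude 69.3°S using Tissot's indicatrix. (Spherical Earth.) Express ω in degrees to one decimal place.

Cylindrical equal-area (φ₀ = 43.9°): h = cos φ / cos 43.9° along meridians, k = cos 43.9° / cos φ along parallels; h·k = 1.
At 69.3°: h = 0.4906, k = 2.038; principal scales a = 2.038, b = 0.4906.
sin(ω/2) = (a − b)/(a + b) = 1.548/2.529 = 0.6121, so ω = 2 arcsin(0.6121) ≈ 75.5°.

75.5°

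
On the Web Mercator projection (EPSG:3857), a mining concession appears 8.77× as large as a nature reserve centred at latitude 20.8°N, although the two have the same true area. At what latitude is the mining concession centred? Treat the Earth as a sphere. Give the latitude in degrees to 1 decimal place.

71.6°

For equal true areas on Mercator, apparent areas scale as sec²φ, so the ratio is cos²φ₂ / cos²φ₁.
cos²φ₂ / cos²φ₁ = 8.77  ⇒  cos φ₁ = cos 20.8° / √8.77 = 0.9348/2.961 = 0.3157.
φ₁ = arccos(0.3157) ≈ 71.6°.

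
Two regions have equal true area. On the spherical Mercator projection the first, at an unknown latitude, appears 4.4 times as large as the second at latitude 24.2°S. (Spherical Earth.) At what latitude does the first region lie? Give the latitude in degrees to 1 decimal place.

64.2°

For equal true areas on Mercator, apparent areas scale as sec²φ, so the ratio is cos²φ₂ / cos²φ₁.
cos²φ₂ / cos²φ₁ = 4.4  ⇒  cos φ₁ = cos 24.2° / √4.4 = 0.9121/2.098 = 0.4348.
φ₁ = arccos(0.4348) ≈ 64.2°.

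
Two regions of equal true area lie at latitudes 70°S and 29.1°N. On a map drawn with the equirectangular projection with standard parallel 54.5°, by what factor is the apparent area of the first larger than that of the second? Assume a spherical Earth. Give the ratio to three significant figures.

2.55

With standard parallel φ₀ = 54.5°, the equirectangular projection gives x = Rλ cos φ₀, y = Rφ, so h = 1 and k = cos 54.5° / cos φ.
Areal scale at 70°: h·k = 1.000 × 1.698 = 1.698.
Areal scale at 29.1°: h·k = 1.000 × 0.6646 = 0.6646.
Ratio = 1.698/0.6646 ≈ 2.55.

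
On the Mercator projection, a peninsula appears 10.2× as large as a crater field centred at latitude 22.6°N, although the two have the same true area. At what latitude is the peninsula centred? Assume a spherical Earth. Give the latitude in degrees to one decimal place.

73.2°

On Mercator, (apparent₁)/(apparent₂) = sec²φ₁ / sec²φ₂ when true areas are equal.
cos²φ₂ / cos²φ₁ = 10.2  ⇒  cos φ₁ = cos 22.6° / √10.2 = 0.9232/3.194 = 0.2891.
φ₁ = arccos(0.2891) ≈ 73.2°.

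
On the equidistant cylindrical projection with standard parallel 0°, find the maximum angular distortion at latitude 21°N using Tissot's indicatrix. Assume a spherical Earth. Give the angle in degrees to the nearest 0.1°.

For the equirectangular projection with φ₀ = 0 (plate carrée), h = 1 along meridians and k = sec φ along parallels.
At 21°: h = 1.000, k = 1.071; principal scales a = 1.071, b = 1.000.
sin(ω/2) = (a − b)/(a + b) = 0.07114/2.071 = 0.03435, so ω = 2 arcsin(0.03435) ≈ 3.9°.

3.9°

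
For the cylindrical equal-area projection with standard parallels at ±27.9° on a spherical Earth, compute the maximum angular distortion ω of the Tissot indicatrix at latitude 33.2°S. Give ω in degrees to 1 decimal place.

6.3°

For cylindrical equal-area with standard parallel φ₀, h = cos φ / cos φ₀ and k = cos φ₀ / cos φ, so h·k = 1.
At 33.2°: h = 0.9468, k = 1.056; principal scales a = 1.056, b = 0.9468.
sin(ω/2) = (a − b)/(a + b) = 0.1094/2.003 = 0.05460, so ω = 2 arcsin(0.05460) ≈ 6.3°.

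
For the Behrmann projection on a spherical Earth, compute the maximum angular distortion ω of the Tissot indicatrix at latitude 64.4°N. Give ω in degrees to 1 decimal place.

73.9°

Behrmann is a cylindrical equal-area projection with standard parallels at ±30°. Cylindrical equal-area (φ₀ = 30°): h = cos φ / cos 30° along meridians, k = cos 30° / cos φ along parallels; h·k = 1.
At 64.4°: h = 0.4989, k = 2.004; principal scales a = 2.004, b = 0.4989.
sin(ω/2) = (a − b)/(a + b) = 1.505/2.503 = 0.6014, so ω = 2 arcsin(0.6014) ≈ 73.9°.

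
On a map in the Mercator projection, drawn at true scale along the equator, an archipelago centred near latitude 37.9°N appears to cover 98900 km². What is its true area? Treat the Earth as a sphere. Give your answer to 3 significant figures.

The Mercator projection is conformal; its linear scale factor is the same in every direction and equals sec φ = 1/cos φ.
Areal scale = k² = sec²φ = 1/cos²(37.9°) = 1/0.7891² = 1.606.
True area = apparent / (areal scale) = 98900 / 1.606 ≈ 61600 km².

61600 km²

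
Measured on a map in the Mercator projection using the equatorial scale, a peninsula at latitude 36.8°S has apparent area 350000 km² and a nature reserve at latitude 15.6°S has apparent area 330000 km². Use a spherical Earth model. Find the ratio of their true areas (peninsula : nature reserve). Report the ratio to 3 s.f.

0.733

On Mercator the areal scale is sec²φ, so true area = apparent × cos²φ.
True area of peninsula: 350000 × cos²(36.8°) = 350000 × 0.6412 = 224400 km².
True area of nature reserve: 330000 × cos²(15.6°) = 330000 × 0.9277 = 306100 km².
Ratio = 224400 / 306100 ≈ 0.733.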